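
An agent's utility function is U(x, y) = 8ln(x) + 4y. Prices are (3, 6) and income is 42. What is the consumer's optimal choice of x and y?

x* = 4, y* = 5

MU_x = 8/x, MU_y = 4.
MRS = 8/x ÷ 4.
Tangency: set MRS = p_x/p_y = 3/6 = 0.5.
MRS depends only on x: 2/x = 0.5 ⇒ x* = 2/0.5 = 4.
From the budget, 6·y = 42 − 3·4 = 30, so y* = 5.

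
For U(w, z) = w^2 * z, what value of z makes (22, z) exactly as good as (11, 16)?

z = 4

U(11, 16) = 1936.
Set U(22, z) = 1936 and solve.
With w = 22: 22^2 = 484, so z = 1936/484 = 4.
Check: U(22, 4) = 1936.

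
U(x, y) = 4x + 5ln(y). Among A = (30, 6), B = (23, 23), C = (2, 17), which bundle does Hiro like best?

Evaluate utility at each bundle:
U(A) = 128.959.
U(B) = 107.677.
U(C) = 22.166.
Highest utility is A, so A ≻ B ≻ C.

Bundle A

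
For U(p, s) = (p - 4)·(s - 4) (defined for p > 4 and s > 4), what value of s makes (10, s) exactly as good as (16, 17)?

s = 30

U(16, 17) = 156.
Set U(10, s) = 156 and solve.
With p = 10: (10 − 4) = 6, so (s − 4) = 156/6 = 26.
So s = 4 + 26 = 30.
Check: U(10, 30) = 156.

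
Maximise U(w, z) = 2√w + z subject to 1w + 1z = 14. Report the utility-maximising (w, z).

w* = 1, z* = 13

MU_w = 2/(2√w), MU_z = 1.
MRS = 2/(2√w) ÷ 1.
Tangency: set MRS = p_w/p_z = 1/1 = 1.
MRS depends only on w: 1/√w = 1 ⇒ √w = 1/1 = 1 ⇒ w* = 1.
From the budget, 1·z = 14 − 1·1 = 13, so z* = 13.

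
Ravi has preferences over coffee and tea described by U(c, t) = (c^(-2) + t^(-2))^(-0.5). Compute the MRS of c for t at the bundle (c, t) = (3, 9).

MRS = 27

For CES with ρ = -2, MRS = (t/c)^3.
At (3, 9): MRS = 27.
So at (3, 9) the consumer would give up 27 units of t for one more unit of c.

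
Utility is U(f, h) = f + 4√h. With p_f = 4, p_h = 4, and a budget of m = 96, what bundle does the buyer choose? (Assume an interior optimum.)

MU_f = 1, MU_h = 4/(2√h).
MRS = 1 ÷ (4/(2√h)).
Tangency: set MRS = p_f/p_h = 4/4 = 1.
MRS depends only on h: 0.5·√h = 1 ⇒ √h = 1/0.5 = 2 ⇒ h* = 4.
From the budget, 4·f = 96 − 4·4 = 80, so f* = 20.

f* = 20, h* = 4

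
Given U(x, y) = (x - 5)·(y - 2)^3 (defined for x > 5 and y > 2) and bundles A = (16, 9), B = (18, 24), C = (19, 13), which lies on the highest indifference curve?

Evaluate utility at each bundle:
U(A) = 3773.
U(B) = 138424.
U(C) = 18634.
Highest utility is B, so B ≻ C ≻ A.

Bundle B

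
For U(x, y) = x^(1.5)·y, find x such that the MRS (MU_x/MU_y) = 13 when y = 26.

x = 3

MU_x = 1.5·√x·y and MU_y = x^(1.5).
MRS = MU_x/MU_y = (1.5)·y/x.
Substitute y = 26: MRS = 39/x. Setting 39/x = 13 gives x = 39/13 = 3.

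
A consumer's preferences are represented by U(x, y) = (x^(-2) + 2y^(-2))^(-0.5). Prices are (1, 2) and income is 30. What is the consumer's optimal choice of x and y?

x* = 10, y* = 10

For CES with ρ = -2, MRS = (1/2)·(y/x)^3.
Tangency: set MRS = p_x/p_y = 1/2 = 0.5.
So (y/x)^3 = 1; taking the cube root, y/x = 1, i.e. y = x.
Substitute into the budget 1·x + 2·y = 30: 3·x = 30, so x* = 10 and y* = 10.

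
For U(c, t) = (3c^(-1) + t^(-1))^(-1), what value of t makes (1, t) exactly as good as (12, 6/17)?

t = 12

U depends on (c, t) only through S = 3c^(-1) + t^(-1), so equal utility means equal S. At (12, 6/17): S = 37/12.
With c = 1: 3·1^(-1) = 3, so t^(-1) = 37/12 − 3 = 1/12.
Hence t = 1/(1/12) = 12.
Check: U(1, 12) = 0.3243.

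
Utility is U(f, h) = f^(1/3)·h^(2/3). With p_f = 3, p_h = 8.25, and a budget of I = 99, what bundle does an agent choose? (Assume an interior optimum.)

f* = 11, h* = 8

MU_f = 1/3·f^(-2/3)·h^(2/3) and MU_h = 2/3·f^(1/3)·h^(-1/3).
MRS = MU_f/MU_h = (0.5)·h/f.
Tangency: set MRS = p_f/p_h = 3/8.25 = 4/11.
So (0.5)·h/f = 4/11, i.e. h = (8/11)·f.
Substitute into the budget 3·f + 8.25·h = 99: 9·f = 99, so f* = 11.
Then h* = (8/11)·11 = 8.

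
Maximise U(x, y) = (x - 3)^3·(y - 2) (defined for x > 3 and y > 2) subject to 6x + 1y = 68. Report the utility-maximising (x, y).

MU_x = 3·(x−3)^2·(y−2), MU_y = (x−3)^3.
MRS = (3/1)·(y−2)/(x−3).
Tangency: set MRS = p_x/p_y = 6/1 = 6.
So (3/1)·(y − 2)/(x − 3) = 6, i.e. (y − 2) = 2·(x − 3).
Rewrite the budget in excess-of-subsistence terms: 6·(x − 3) + 1·(y − 2) = 68 − 6·3 − 1·2 = 48.
Substituting, 8·(x − 3) = 48, so x − 3 = 6 and x* = 9.
Then y − 2 = 2·6 = 12, so y* = 14.

x* = 9, y* = 14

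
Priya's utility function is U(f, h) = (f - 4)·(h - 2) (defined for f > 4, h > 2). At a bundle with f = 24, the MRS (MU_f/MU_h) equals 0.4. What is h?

h = 10

MU_f = (h−2), MU_h = (f−4).
MRS = (h−2)/(f−4).
Substitute f = 24: MRS = (h − 2)/20. Setting this equal to 0.4 gives h − 2 = 0.4·20 = 8, so h = 10.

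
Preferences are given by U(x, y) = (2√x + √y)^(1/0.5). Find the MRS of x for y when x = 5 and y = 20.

For CES with ρ = 0.5, MRS = (2/1)·√(y/x).
At (5, 20): MRS = 4.
The indifference curve has slope −4 at this bundle.

MRS = 4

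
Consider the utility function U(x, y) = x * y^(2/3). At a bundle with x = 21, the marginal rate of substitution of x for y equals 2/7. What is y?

MU_x = y^(2/3) and MU_y = 2/3·x·y^(-1/3).
MRS = MU_x/MU_y = (1.5)·y/x.
Substitute x = 21: MRS = y/14. Setting y/14 = 2/7 gives y = (2/7)·14 = 4.

y = 4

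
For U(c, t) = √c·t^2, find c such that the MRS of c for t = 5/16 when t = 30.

c = 24

MU_c = 0.5·c^(-0.5)·t^2 and MU_t = 2·√c·t.
MRS = MU_c/MU_t = (0.25)·t/c.
Substitute t = 30: MRS = 7.5/c. Setting 7.5/c = 5/16 gives c = 7.5/(5/16) = 24.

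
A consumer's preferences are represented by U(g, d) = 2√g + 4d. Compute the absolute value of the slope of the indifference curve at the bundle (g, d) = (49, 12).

MRS = 1/28

MU_g = 2/(2√g), MU_d = 4.
MRS = 2/(2√g) ÷ 4.
At (49, 12): MRS = 1/28.
That is, one extra unit of g is worth 1/28 units of d at the margin.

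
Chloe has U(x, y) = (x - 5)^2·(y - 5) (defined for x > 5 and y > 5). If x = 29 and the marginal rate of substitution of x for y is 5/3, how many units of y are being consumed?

MU_x = 2·(x−5)·(y−5), MU_y = (x−5)^2.
MRS = (2/1)·(y−5)/(x−5).
Substitute x = 29: MRS = (y − 5)/12. Setting this equal to 5/3 gives y − 5 = (5/3)·12 = 20, so y = 25.

y = 25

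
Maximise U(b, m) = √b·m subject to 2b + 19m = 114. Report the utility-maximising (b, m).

b* = 19, m* = 4

MU_b = 0.5·b^(-0.5)·m and MU_m = √b.
MRS = MU_b/MU_m = (0.5)·m/b.
Tangency: set MRS = p_b/p_m = 2/19.
So (0.5)·m/b = 2/19, i.e. m = (4/19)·b.
Substitute into the budget 2·b + 19·m = 114: 6·b = 114, so b* = 19.
Then m* = (4/19)·19 = 4.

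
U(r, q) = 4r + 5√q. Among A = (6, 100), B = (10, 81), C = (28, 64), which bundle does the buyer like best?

Evaluate utility at each bundle:
U(A) = 74.000.
U(B) = 85.000.
U(C) = 152.000.
Highest utility is C, so C ≻ B ≻ A.

Bundle C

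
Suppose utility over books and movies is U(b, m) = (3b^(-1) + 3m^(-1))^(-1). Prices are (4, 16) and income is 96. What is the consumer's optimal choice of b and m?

For CES with ρ = -1, MRS = (m/b)^2.
Tangency: set MRS = p_b/p_m = 4/16 = 0.25.
So (m/b)^2 = 0.25; taking the square root, m/b = 0.5, i.e. m = 0.5·b.
Substitute into the budget 4·b + 16·m = 96: 12·b = 96, so b* = 8 and m* = 0.5·8 = 4.

b* = 8, m* = 4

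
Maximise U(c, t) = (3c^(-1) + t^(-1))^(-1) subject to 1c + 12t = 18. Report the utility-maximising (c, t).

c* = 6, t* = 1

For CES with ρ = -1, MRS = (3/1)·(t/c)^2.
Tangency: set MRS = p_c/p_t = 1/12.
So (t/c)^2 = 1/36; taking the square root, t/c = 1/6, i.e. t = (1/6)·c.
Substitute into the budget 1·c + 12·t = 18: 3·c = 18, so c* = 6 and t* = (1/6)·6 = 1.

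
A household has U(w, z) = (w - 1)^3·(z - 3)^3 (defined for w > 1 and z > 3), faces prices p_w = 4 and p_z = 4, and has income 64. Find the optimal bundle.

w* = 7, z* = 9

MU_w = 3·(w−1)^2·(z−3)^3, MU_z = 3·(w−1)^3·(z−3)^2.
MRS = (z−3)/(w−1).
Tangency: set MRS = p_w/p_z = 4/4 = 1.
So (z − 3)/(w − 1) = 1, i.e. (z − 3) = (w − 1).
Rewrite the budget in excess-of-subsistence terms: 4·(w − 1) + 4·(z − 3) = 64 − 4·1 − 4·3 = 48.
Substituting, 8·(w − 1) = 48, so w − 1 = 6 and w* = 7.
Then z − 3 = 6, so z* = 9.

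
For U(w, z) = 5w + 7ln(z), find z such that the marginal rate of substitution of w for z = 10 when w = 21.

z = 14

MU_w = 5, MU_z = 7/z.
MRS = 5 ÷ (7/z).
MRS depends only on z: (5/7)·z = 10 ⇒ z = 10/(5/7) = 14.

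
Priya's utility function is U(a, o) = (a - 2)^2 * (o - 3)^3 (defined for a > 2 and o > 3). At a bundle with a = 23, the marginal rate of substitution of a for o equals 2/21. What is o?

MU_a = 2·(a−2)·(o−3)^3, MU_o = 3·(a−2)^2·(o−3)^2.
MRS = (2/3)·(o−3)/(a−2).
Substitute a = 23: MRS = (o − 3)/31.5. Setting this equal to 2/21 gives o − 3 = (2/21)·31.5 = 3, so o = 6.

o = 6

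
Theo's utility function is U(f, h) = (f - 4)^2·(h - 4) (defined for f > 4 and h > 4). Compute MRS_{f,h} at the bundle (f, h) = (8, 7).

MU_f = 2·(f−4)·(h−4), MU_h = (f−4)^2.
MRS = (2/1)·(h−4)/(f−4).
At (8, 7): MRS = 1.5.
That is, one extra unit of f is worth 1.5 units of h at the margin.

MRS = 1.5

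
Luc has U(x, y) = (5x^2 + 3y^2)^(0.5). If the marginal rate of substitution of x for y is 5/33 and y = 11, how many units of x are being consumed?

x = 1

For CES with ρ = 2, MRS = (5/3)·(y/x)^(-1).
Setting (5/3)·(11/x)^(-1) = 5/33 gives (11/x)^(-1) = 1/11, so 11/x = 11 and x = 1.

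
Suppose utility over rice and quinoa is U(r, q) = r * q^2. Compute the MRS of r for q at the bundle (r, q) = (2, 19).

MRS = 4.75

MU_r = q^2 and MU_q = 2·r·q.
MRS = MU_r/MU_q = (1/2)·q/r.
At (2, 19): MRS = 4.75.
That is, one extra unit of r is worth 4.75 units of q at the margin.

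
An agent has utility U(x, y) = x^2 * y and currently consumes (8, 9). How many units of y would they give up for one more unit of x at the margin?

MU_x = 2·x·y and MU_y = x^2.
MRS = MU_x/MU_y = (2/1)·y/x.
At (8, 9): MRS = 2.25.
The indifference curve has slope −2.25 at this bundle.

MRS = 2.25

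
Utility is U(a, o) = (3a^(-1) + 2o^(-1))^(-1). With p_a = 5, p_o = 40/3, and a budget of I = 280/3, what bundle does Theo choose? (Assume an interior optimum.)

a* = 8, o* = 4

For CES with ρ = -1, MRS = (3/2)·(o/a)^2.
Tangency: set MRS = p_a/p_o = 5/(40/3) = 0.375.
So (o/a)^2 = 0.25; taking the square root, o/a = 0.5, i.e. o = 0.5·a.
Substitute into the budget 5·a + (40/3)·o = 280/3: (35/3)·a = 280/3, so a* = 8 and o* = 0.5·8 = 4.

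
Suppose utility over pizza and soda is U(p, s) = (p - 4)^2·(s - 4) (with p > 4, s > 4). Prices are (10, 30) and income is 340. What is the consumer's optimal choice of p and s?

MU_p = 2·(p−4)·(s−4), MU_s = (p−4)^2.
MRS = (2/1)·(s−4)/(p−4).
Tangency: set MRS = p_p/p_s = 10/30 = 1/3.
So (2/1)·(s − 4)/(p − 4) = 1/3, i.e. (s − 4) = (1/6)·(p − 4).
Rewrite the budget in excess-of-subsistence terms: 10·(p − 4) + 30·(s − 4) = 340 − 10·4 − 30·4 = 180.
Substituting, 15·(p − 4) = 180, so p − 4 = 12 and p* = 16.
Then s − 4 = (1/6)·12 = 2, so s* = 6.

p* = 16, s* = 6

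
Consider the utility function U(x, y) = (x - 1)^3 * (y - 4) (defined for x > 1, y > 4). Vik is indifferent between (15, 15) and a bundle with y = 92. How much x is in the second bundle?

x = 8

U(15, 15) = 30184.
Set U(x, 92) = 30184 and solve.
With y = 92: (92 − 4) = 88, so (x − 1)^3 = 30184/88 = 343.
Taking the cube root (with x > 1): x − 1 = 7, so x = 8.
Check: U(8, 92) = 30184.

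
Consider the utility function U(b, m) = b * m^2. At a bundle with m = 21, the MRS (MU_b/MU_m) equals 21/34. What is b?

MU_b = m^2 and MU_m = 2·b·m.
MRS = MU_b/MU_m = (1/2)·m/b.
Substitute m = 21: MRS = 10.5/b. Setting 10.5/b = 21/34 gives b = 10.5/(21/34) = 17.

b = 17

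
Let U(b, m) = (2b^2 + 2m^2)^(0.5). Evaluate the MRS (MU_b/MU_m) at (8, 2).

MRS = 4

For CES with ρ = 2, MRS = (m/b)^(-1).
At (8, 2): MRS = 4.
That is, one extra unit of b is worth 4 units of m at the margin.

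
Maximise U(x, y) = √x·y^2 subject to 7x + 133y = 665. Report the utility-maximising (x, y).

MU_x = 0.5·x^(-0.5)·y^2 and MU_y = 2·√x·y.
MRS = MU_x/MU_y = (0.25)·y/x.
Tangency: set MRS = p_x/p_y = 7/133 = 1/19.
So (0.25)·y/x = 1/19, i.e. y = (4/19)·x.
Substitute into the budget 7·x + 133·y = 665: 35·x = 665, so x* = 19.
Then y* = (4/19)·19 = 4.

x* = 19, y* = 4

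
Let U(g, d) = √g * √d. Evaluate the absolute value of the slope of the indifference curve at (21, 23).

MU_g = 0.5·g^(-0.5)·√d and MU_d = 0.5·√g·d^(-0.5).
MRS = MU_g/MU_d = d/g.
At (21, 23): MRS = 23/21.
That is, one extra unit of g is worth 23/21 units of d at the margin.

MRS = 23/21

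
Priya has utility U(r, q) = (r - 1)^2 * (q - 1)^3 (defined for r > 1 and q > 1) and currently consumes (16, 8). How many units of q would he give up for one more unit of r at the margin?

MRS = 14/45

MU_r = 2·(r−1)·(q−1)^3, MU_q = 3·(r−1)^2·(q−1)^2.
MRS = (2/3)·(q−1)/(r−1).
At (16, 8): MRS = 14/45.
That is, one extra unit of r is worth 14/45 units of q at the margin.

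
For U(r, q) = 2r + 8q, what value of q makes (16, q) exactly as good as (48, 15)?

U(48, 15) = 216.
Set U(16, q) = 216 and solve.
2·16 + 8q = 216 ⇒ 8q = 184 ⇒ q = 23.
Check: U(16, 23) = 216.

q = 23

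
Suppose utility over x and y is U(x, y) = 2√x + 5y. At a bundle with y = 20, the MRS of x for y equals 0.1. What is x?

MU_x = 2/(2√x), MU_y = 5.
MRS = 2/(2√x) ÷ 5.
MRS depends only on x: 0.2/√x = 0.1 ⇒ √x = 0.2/0.1 = 2 ⇒ x = 4.

x = 4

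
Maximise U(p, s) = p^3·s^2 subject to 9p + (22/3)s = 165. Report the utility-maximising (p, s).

MU_p = 3·p^2·s^2 and MU_s = 2·p^3·s.
MRS = MU_p/MU_s = (3/2)·s/p.
Tangency: set MRS = p_p/p_s = 9/(22/3) = 27/22.
So (3/2)·s/p = 27/22, i.e. s = (9/11)·p.
Substitute into the budget 9·p + (22/3)·s = 165: 15·p = 165, so p* = 11.
Then s* = (9/11)·11 = 9.

p* = 11, s* = 9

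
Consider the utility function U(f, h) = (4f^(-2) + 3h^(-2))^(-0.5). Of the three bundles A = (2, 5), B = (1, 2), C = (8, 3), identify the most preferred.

Evaluate utility at each bundle:
U(A) = 0.945.
U(B) = 0.459.
U(C) = 1.589.
Highest utility is C, so C ≻ A ≻ B.

Bundle C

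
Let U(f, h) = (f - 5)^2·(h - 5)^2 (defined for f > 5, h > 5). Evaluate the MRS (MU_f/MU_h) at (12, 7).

MU_f = 2·(f−5)·(h−5)^2, MU_h = 2·(f−5)^2·(h−5).
MRS = (h−5)/(f−5).
At (12, 7): MRS = 2/7.
So at (12, 7) the consumer would give up 2/7 units of h for one more unit of f.

MRS = 2/7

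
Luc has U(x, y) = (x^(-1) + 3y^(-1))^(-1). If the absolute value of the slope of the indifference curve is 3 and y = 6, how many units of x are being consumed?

x = 2

For CES with ρ = -1, MRS = (1/3)·(y/x)^2.
Setting (1/3)·(6/x)^2 = 3 gives (6/x)^2 = 9, so 6/x = 3 and x = 2.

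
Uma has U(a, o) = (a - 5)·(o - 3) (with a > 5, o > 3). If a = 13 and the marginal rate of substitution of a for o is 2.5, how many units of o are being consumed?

MU_a = (o−3), MU_o = (a−5).
MRS = (o−3)/(a−5).
Substitute a = 13: MRS = (o − 3)/8. Setting this equal to 2.5 gives o − 3 = 2.5·8 = 20, so o = 23.

o = 23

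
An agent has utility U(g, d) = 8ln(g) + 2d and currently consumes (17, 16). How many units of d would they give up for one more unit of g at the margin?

MRS = 4/17

MU_g = 8/g, MU_d = 2.
MRS = 8/g ÷ 2.
At (17, 16): MRS = 4/17.
The indifference curve has slope −4/17 at this bundle.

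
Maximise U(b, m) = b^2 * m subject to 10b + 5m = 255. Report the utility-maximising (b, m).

MU_b = 2·b·m and MU_m = b^2.
MRS = MU_b/MU_m = (2/1)·m/b.
Tangency: set MRS = p_b/p_m = 10/5 = 2.
So (2/1)·m/b = 2, i.e. m = b.
Substitute into the budget 10·b + 5·m = 255: 15·b = 255, so b* = 17.
Then m* = 17.

b* = 17, m* = 17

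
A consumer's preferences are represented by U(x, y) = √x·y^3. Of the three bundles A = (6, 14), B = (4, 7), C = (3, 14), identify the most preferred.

Bundle A

Evaluate utility at each bundle:
U(A) = 6721.400.
U(B) = 686.000.
U(C) = 4752.747.
Highest utility is A, so A ≻ C ≻ B.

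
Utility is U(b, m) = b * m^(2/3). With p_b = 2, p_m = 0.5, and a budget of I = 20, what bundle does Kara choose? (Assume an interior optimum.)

MU_b = m^(2/3) and MU_m = 2/3·b·m^(-1/3).
MRS = MU_b/MU_m = (1.5)·m/b.
Tangency: set MRS = p_b/p_m = 2/0.5 = 4.
So (1.5)·m/b = 4, i.e. m = (8/3)·b.
Substitute into the budget 2·b + 0.5·m = 20: (10/3)·b = 20, so b* = 6.
Then m* = (8/3)·6 = 16.

b* = 6, m* = 16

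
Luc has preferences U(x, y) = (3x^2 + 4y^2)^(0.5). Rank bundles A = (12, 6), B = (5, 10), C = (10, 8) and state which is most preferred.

Evaluate utility at each bundle:
U(A) = 24.000.
U(B) = 21.794.
U(C) = 23.580.
Highest utility is A, so A ≻ C ≻ B.

Bundle A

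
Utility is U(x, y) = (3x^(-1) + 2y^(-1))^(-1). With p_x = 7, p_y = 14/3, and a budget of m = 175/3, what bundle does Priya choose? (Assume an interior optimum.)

x* = 5, y* = 5

For CES with ρ = -1, MRS = (3/2)·(y/x)^2.
Tangency: set MRS = p_x/p_y = 7/(14/3) = 1.5.
So (y/x)^2 = 1; taking the square root, y/x = 1, i.e. y = x.
Substitute into the budget 7·x + (14/3)·y = 175/3: (35/3)·x = 175/3, so x* = 5 and y* = 5.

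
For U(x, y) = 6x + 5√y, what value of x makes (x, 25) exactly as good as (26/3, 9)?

U(26/3, 9) = 67.
Set U(x, 25) = 67 and solve.
With y = 25: √25 = 5, so 6x = 67 − 5·5 = 42 and x = 7.
Check: U(7, 25) = 67.

x = 7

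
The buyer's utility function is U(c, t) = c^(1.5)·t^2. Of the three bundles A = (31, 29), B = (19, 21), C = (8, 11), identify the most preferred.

Bundle A

Evaluate utility at each bundle:
U(A) = 145157.185.
U(B) = 36523.214.
U(C) = 2737.917.
Highest utility is A, so A ≻ B ≻ C.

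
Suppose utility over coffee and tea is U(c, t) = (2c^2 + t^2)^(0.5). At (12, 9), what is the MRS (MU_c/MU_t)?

For CES with ρ = 2, MRS = (2/1)·(t/c)^(-1).
At (12, 9): MRS = 8/3.
The indifference curve has slope −8/3 at this bundle.

MRS = 8/3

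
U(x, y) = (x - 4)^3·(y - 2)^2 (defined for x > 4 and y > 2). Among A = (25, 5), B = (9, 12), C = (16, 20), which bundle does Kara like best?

Evaluate utility at each bundle:
U(A) = 83349.
U(B) = 12500.
U(C) = 559872.
Highest utility is C, so C ≻ A ≻ B.

Bundle C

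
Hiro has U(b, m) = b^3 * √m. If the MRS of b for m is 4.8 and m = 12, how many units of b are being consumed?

b = 15

MU_b = 3·b^2·√m and MU_m = 0.5·b^3·m^(-0.5).
MRS = MU_b/MU_m = (6)·m/b.
Substitute m = 12: MRS = 72/b. Setting 72/b = 4.8 gives b = 72/4.8 = 15.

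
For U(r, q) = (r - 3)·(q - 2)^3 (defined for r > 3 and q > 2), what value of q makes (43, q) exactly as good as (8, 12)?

q = 7

U(8, 12) = 5000.
Set U(43, q) = 5000 and solve.
With r = 43: (43 − 3) = 40, so (q − 2)^3 = 5000/40 = 125.
Taking the cube root (with q > 2): q − 2 = 5, so q = 7.
Check: U(43, 7) = 5000.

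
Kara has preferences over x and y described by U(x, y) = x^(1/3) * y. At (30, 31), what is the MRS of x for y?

MRS = 31/90

MU_x = 1/3·x^(-2/3)·y and MU_y = x^(1/3).
MRS = MU_x/MU_y = (1/3)·y/x.
At (30, 31): MRS = 31/90.
The indifference curve has slope −31/90 at this bundle.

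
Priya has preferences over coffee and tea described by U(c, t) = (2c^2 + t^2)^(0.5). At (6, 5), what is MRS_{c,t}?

For CES with ρ = 2, MRS = (2/1)·(t/c)^(-1).
At (6, 5): MRS = 2.4.
So at (6, 5) the consumer would give up 2.4 units of t for one more unit of c.

MRS = 2.4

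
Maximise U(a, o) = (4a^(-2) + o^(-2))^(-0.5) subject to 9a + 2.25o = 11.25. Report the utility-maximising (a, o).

a* = 1, o* = 1

For CES with ρ = -2, MRS = (4/1)·(o/a)^3.
Tangency: set MRS = p_a/p_o = 9/2.25 = 4.
So (o/a)^3 = 1; taking the cube root, o/a = 1, i.e. o = a.
Substitute into the budget 9·a + 2.25·o = 11.25: 11.25·a = 11.25, so a* = 1 and o* = 1.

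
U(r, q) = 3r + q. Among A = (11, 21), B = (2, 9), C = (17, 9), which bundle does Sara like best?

Bundle C

Evaluate utility at each bundle:
U(A) = 54.
U(B) = 15.
U(C) = 60.
Highest utility is C, so C ≻ A ≻ B.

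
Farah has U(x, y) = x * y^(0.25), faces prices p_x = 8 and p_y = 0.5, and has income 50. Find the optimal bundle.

MU_x = y^(0.25) and MU_y = 0.25·x·y^(-0.75).
MRS = MU_x/MU_y = (4)·y/x.
Tangency: set MRS = p_x/p_y = 8/0.5 = 16.
So (4)·y/x = 16, i.e. y = 4·x.
Substitute into the budget 8·x + 0.5·y = 50: 10·x = 50, so x* = 5.
Then y* = 4·5 = 20.

x* = 5, y* = 20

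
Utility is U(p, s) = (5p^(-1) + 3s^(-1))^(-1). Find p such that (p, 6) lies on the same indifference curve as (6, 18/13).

p = 2

U depends on (p, s) only through S = 5p^(-1) + 3s^(-1), so equal utility means equal S. At (6, 18/13): S = 3.
With s = 6: 3·6^(-1) = 0.5, so 5p^(-1) = 3 − 0.5 = 2.5, i.e. p^(-1) = 0.5.
Hence p = 1/0.5 = 2.
Check: U(2, 6) = 0.3333.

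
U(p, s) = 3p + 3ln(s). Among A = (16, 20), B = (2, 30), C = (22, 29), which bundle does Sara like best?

Bundle C

Evaluate utility at each bundle:
U(A) = 56.987.
U(B) = 16.204.
U(C) = 76.102.
Highest utility is C, so C ≻ A ≻ B.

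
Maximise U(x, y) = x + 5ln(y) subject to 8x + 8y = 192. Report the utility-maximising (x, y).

MU_x = 1, MU_y = 5/y.
MRS = 1 ÷ (5/y).
Tangency: set MRS = p_x/p_y = 8/8 = 1.
MRS depends only on y: 0.2·y = 1 ⇒ y* = 1/0.2 = 5.
From the budget, 8·x = 192 − 8·5 = 152, so x* = 19.

x* = 19, y* = 5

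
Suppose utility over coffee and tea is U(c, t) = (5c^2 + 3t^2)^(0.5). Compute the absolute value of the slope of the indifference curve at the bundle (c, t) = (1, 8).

For CES with ρ = 2, MRS = (5/3)·(t/c)^(-1).
At (1, 8): MRS = 5/24.
That is, one extra unit of c is worth 5/24 units of t at the margin.

MRS = 5/24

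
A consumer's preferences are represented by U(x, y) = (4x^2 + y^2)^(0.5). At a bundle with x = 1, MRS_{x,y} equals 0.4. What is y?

For CES with ρ = 2, MRS = (4/1)·(y/x)^(-1).
Setting (4/1)·(y/1)^(-1) = 0.4 gives (y/1)^(-1) = 0.1, so y/1 = 10 and y = 10.

y = 10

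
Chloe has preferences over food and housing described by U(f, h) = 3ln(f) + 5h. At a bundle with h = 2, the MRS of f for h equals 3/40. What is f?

f = 8

MU_f = 3/f, MU_h = 5.
MRS = 3/f ÷ 5.
MRS depends only on f: 0.6/f = 3/40 ⇒ f = 0.6/(3/40) = 8.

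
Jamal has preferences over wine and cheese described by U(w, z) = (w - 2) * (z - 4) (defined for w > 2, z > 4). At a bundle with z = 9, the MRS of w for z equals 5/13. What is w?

MU_w = (z−4), MU_z = (w−2).
MRS = (z−4)/(w−2).
Substitute z = 9: MRS = 5/(w − 2). Setting this equal to 5/13 gives w − 2 = 5/(5/13) = 13, so w = 15.

w = 15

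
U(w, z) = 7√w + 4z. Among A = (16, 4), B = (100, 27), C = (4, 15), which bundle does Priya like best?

Evaluate utility at each bundle:
U(A) = 44.000.
U(B) = 178.000.
U(C) = 74.000.
Highest utility is B, so B ≻ C ≻ A.

Bundle B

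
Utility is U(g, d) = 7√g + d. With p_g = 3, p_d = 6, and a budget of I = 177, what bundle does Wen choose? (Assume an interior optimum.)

MU_g = 7/(2√g), MU_d = 1.
MRS = 7/(2√g) ÷ 1.
Tangency: set MRS = p_g/p_d = 3/6 = 0.5.
MRS depends only on g: 3.5/√g = 0.5 ⇒ √g = 3.5/0.5 = 7 ⇒ g* = 49.
From the budget, 6·d = 177 − 3·49 = 30, so d* = 5.

g* = 49, d* = 5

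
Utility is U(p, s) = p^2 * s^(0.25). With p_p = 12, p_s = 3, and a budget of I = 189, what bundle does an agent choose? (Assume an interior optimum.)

MU_p = 2·p·s^(0.25) and MU_s = 0.25·p^2·s^(-0.75).
MRS = MU_p/MU_s = (8)·s/p.
Tangency: set MRS = p_p/p_s = 12/3 = 4.
So (8)·s/p = 4, i.e. s = 0.5·p.
Substitute into the budget 12·p + 3·s = 189: 13.5·p = 189, so p* = 14.
Then s* = 0.5·14 = 7.

p* = 14, s* = 7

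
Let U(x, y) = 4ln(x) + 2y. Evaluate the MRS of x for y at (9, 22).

MU_x = 4/x, MU_y = 2.
MRS = 4/x ÷ 2.
At (9, 22): MRS = 2/9.
That is, one extra unit of x is worth 2/9 units of y at the margin.

MRS = 2/9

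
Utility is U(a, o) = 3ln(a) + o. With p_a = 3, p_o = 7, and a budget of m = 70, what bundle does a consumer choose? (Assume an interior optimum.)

a* = 7, o* = 7

MU_a = 3/a, MU_o = 1.
MRS = 3/a ÷ 1.
Tangency: set MRS = p_a/p_o = 3/7.
MRS depends only on a: 3/a = 3/7 ⇒ a* = 3/(3/7) = 7.
From the budget, 7·o = 70 − 3·7 = 49, so o* = 7.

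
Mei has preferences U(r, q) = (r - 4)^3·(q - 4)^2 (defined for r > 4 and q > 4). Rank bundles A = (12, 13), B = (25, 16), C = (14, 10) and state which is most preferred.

Evaluate utility at each bundle:
U(A) = 41472.
U(B) = 1333584.
U(C) = 36000.
Highest utility is B, so B ≻ A ≻ C.

Bundle B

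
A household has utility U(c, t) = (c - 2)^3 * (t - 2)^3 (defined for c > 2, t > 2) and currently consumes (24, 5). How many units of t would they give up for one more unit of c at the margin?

MU_c = 3·(c−2)^2·(t−2)^3, MU_t = 3·(c−2)^3·(t−2)^2.
MRS = (t−2)/(c−2).
At (24, 5): MRS = 3/22.
So at (24, 5) the consumer would give up 3/22 units of t for one more unit of c.

MRS = 3/22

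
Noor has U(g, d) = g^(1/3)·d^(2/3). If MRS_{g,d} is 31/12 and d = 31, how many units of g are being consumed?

MU_g = 1/3·g^(-2/3)·d^(2/3) and MU_d = 2/3·g^(1/3)·d^(-1/3).
MRS = MU_g/MU_d = (0.5)·d/g.
Substitute d = 31: MRS = 15.5/g. Setting 15.5/g = 31/12 gives g = 15.5/(31/12) = 6.

g = 6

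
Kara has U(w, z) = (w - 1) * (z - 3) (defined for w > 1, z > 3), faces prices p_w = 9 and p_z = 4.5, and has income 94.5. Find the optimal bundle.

w* = 5, z* = 11

MU_w = (z−3), MU_z = (w−1).
MRS = (z−3)/(w−1).
Tangency: set MRS = p_w/p_z = 9/4.5 = 2.
So (z − 3)/(w − 1) = 2, i.e. (z − 3) = 2·(w − 1).
Rewrite the budget in excess-of-subsistence terms: 9·(w − 1) + 4.5·(z − 3) = 94.5 − 9·1 − 4.5·3 = 72.
Substituting, 18·(w − 1) = 72, so w − 1 = 4 and w* = 5.
Then z − 3 = 2·4 = 8, so z* = 11.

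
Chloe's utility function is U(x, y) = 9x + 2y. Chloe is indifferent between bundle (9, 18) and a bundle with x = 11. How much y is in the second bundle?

U(9, 18) = 117.
Set U(11, y) = 117 and solve.
9·11 + 2y = 117 ⇒ 2y = 18 ⇒ y = 9.
Check: U(11, 9) = 117.

y = 9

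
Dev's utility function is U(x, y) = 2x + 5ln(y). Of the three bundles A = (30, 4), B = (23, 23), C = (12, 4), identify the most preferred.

Bundle A

Evaluate utility at each bundle:
U(A) = 66.931.
U(B) = 61.677.
U(C) = 30.931.
Highest utility is A, so A ≻ B ≻ C.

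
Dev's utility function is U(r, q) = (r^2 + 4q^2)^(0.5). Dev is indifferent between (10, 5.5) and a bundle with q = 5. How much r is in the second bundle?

r = 11

U depends on (r, q) only through S = r^2 + 4q^2, so equal utility means equal S. At (10, 5.5): S = 221.
With q = 5: 4·5^2 = 100, so r^2 = 221 − 100 = 121.
Hence r = √121 = 11.
Check: U(11, 5) = 14.8661.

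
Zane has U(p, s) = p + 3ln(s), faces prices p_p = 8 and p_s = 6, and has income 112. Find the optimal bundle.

MU_p = 1, MU_s = 3/s.
MRS = 1 ÷ (3/s).
Tangency: set MRS = p_p/p_s = 8/6 = 4/3.
MRS depends only on s: (1/3)·s = 4/3 ⇒ s* = (4/3)/(1/3) = 4.
From the budget, 8·p = 112 − 6·4 = 88, so p* = 11.

p* = 11, s* = 4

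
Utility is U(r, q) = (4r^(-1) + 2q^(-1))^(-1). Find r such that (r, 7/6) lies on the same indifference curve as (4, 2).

r = 14

U depends on (r, q) only through S = 4r^(-1) + 2q^(-1), so equal utility means equal S. At (4, 2): S = 2.
With q = 7/6: 2·(7/6)^(-1) = 12/7, so 4r^(-1) = 2 − 12/7 = 2/7, i.e. r^(-1) = 1/14.
Hence r = 1/(1/14) = 14.
Check: U(14, 7/6) = 0.5.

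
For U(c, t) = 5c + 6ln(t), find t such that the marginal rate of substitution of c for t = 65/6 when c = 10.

MU_c = 5, MU_t = 6/t.
MRS = 5 ÷ (6/t).
MRS depends only on t: (5/6)·t = 65/6 ⇒ t = (65/6)/(5/6) = 13.

t = 13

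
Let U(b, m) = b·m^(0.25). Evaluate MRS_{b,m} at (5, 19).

MRS = 15.2

MU_b = m^(0.25) and MU_m = 0.25·b·m^(-0.75).
MRS = MU_b/MU_m = (4)·m/b.
At (5, 19): MRS = 15.2.
The indifference curve has slope −15.2 at this bundle.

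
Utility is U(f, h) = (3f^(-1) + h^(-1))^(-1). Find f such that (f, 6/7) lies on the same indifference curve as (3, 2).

f = 9

U depends on (f, h) only through S = 3f^(-1) + h^(-1), so equal utility means equal S. At (3, 2): S = 1.5.
With h = 6/7: (6/7)^(-1) = 7/6, so 3f^(-1) = 1.5 − 7/6 = 1/3, i.e. f^(-1) = 1/9.
Hence f = 1/(1/9) = 9.
Check: U(9, 6/7) = 0.6667.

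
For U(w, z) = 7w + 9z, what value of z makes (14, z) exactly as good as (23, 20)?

U(23, 20) = 341.
Set U(14, z) = 341 and solve.
7·14 + 9z = 341 ⇒ 9z = 243 ⇒ z = 27.
Check: U(14, 27) = 341.

z = 27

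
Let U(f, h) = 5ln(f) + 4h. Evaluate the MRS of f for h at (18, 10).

MU_f = 5/f, MU_h = 4.
MRS = 5/f ÷ 4.
At (18, 10): MRS = 5/72.
So at (18, 10) the consumer would give up 5/72 units of h for one more unit of f.

MRS = 5/72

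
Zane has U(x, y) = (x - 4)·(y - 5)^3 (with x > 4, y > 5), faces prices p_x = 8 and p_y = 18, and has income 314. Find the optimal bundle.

MU_x = (y−5)^3, MU_y = 3·(x−4)·(y−5)^2.
MRS = (1/3)·(y−5)/(x−4).
Tangency: set MRS = p_x/p_y = 8/18 = 4/9.
So (1/3)·(y − 5)/(x − 4) = 4/9, i.e. (y − 5) = (4/3)·(x − 4).
Rewrite the budget in excess-of-subsistence terms: 8·(x − 4) + 18·(y − 5) = 314 − 8·4 − 18·5 = 192.
Substituting, 32·(x − 4) = 192, so x − 4 = 6 and x* = 10.
Then y − 5 = (4/3)·6 = 8, so y* = 13.

x* = 10, y* = 13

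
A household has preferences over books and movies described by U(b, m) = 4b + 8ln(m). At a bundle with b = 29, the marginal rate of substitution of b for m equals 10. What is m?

MU_b = 4, MU_m = 8/m.
MRS = 4 ÷ (8/m).
MRS depends only on m: 0.5·m = 10 ⇒ m = 10/0.5 = 20.

m = 20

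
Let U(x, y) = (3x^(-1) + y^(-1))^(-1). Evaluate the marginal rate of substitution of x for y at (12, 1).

For CES with ρ = -1, MRS = (3/1)·(y/x)^2.
At (12, 1): MRS = 1/48.
So at (12, 1) the consumer would give up 1/48 units of y for one more unit of x.

MRS = 1/48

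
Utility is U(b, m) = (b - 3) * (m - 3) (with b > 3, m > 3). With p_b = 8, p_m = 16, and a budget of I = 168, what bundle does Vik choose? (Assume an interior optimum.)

MU_b = (m−3), MU_m = (b−3).
MRS = (m−3)/(b−3).
Tangency: set MRS = p_b/p_m = 8/16 = 0.5.
So (m − 3)/(b − 3) = 0.5, i.e. (m − 3) = 0.5·(b − 3).
Rewrite the budget in excess-of-subsistence terms: 8·(b − 3) + 16·(m − 3) = 168 − 8·3 − 16·3 = 96.
Substituting, 16·(b − 3) = 96, so b − 3 = 6 and b* = 9.
Then m − 3 = 0.5·6 = 3, so m* = 6.

b* = 9, m* = 6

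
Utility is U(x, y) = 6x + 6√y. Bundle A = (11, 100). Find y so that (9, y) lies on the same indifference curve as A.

y = 144

U(11, 100) = 126.
Set U(9, y) = 126 and solve.
With x = 9: 6√y = 126 − 6·9 = 72, so √y = 12 and y = 144.
Check: U(9, 144) = 126.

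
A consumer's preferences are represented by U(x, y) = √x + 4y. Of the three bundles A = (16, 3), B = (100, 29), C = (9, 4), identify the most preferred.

Evaluate utility at each bundle:
U(A) = 16.000.
U(B) = 126.000.
U(C) = 19.000.
Highest utility is B, so B ≻ C ≻ A.

Bundle B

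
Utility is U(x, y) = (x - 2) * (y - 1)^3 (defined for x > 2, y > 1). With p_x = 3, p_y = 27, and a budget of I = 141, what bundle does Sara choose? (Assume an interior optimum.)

x* = 11, y* = 4

MU_x = (y−1)^3, MU_y = 3·(x−2)·(y−1)^2.
MRS = (1/3)·(y−1)/(x−2).
Tangency: set MRS = p_x/p_y = 3/27 = 1/9.
So (1/3)·(y − 1)/(x − 2) = 1/9, i.e. (y − 1) = (1/3)·(x − 2).
Rewrite the budget in excess-of-subsistence terms: 3·(x − 2) + 27·(y − 1) = 141 − 3·2 − 27·1 = 108.
Substituting, 12·(x − 2) = 108, so x − 2 = 9 and x* = 11.
Then y − 1 = (1/3)·9 = 3, so y* = 4.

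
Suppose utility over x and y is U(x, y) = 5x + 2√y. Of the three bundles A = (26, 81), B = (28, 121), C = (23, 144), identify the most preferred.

Evaluate utility at each bundle:
U(A) = 148.000.
U(B) = 162.000.
U(C) = 139.000.
Highest utility is B, so B ≻ A ≻ C.

Bundle B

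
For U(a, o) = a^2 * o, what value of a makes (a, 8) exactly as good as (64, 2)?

a = 32

U(64, 2) = 8192.
Set U(a, 8) = 8192 and solve.
With o = 8: a^2 = 8192/8 = 1024; taking the square root, a = 32.
Check: U(32, 8) = 8192.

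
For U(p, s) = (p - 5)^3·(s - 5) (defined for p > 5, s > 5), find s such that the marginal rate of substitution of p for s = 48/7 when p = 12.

s = 21

MU_p = 3·(p−5)^2·(s−5), MU_s = (p−5)^3.
MRS = (3/1)·(s−5)/(p−5).
Substitute p = 12: MRS = (s − 5)/(7/3). Setting this equal to 48/7 gives s − 5 = (48/7)·(7/3) = 16, so s = 21.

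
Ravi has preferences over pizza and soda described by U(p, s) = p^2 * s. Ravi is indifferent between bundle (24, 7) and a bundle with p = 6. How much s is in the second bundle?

s = 112

U(24, 7) = 4032.
Set U(6, s) = 4032 and solve.
With p = 6: 6^2 = 36, so s = 4032/36 = 112.
Check: U(6, 112) = 4032.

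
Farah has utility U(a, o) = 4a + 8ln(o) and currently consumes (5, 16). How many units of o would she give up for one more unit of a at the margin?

MU_a = 4, MU_o = 8/o.
MRS = 4 ÷ (8/o).
At (5, 16): MRS = 8.
The indifference curve has slope −8 at this bundle.

MRS = 8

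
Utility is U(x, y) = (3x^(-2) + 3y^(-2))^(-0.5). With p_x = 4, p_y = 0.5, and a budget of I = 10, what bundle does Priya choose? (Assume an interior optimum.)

x* = 2, y* = 4

For CES with ρ = -2, MRS = (y/x)^3.
Tangency: set MRS = p_x/p_y = 4/0.5 = 8.
So (y/x)^3 = 8; taking the cube root, y/x = 2, i.e. y = 2·x.
Substitute into the budget 4·x + 0.5·y = 10: 5·x = 10, so x* = 2 and y* = 2·2 = 4.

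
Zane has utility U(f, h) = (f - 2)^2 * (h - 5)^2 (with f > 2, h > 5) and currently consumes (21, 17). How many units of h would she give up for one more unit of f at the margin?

MRS = 12/19

MU_f = 2·(f−2)·(h−5)^2, MU_h = 2·(f−2)^2·(h−5).
MRS = (h−5)/(f−2).
At (21, 17): MRS = 12/19.
The indifference curve has slope −12/19 at this bundle.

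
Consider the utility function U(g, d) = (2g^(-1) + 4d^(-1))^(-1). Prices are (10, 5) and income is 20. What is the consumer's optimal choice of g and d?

g* = 1, d* = 2

For CES with ρ = -1, MRS = (2/4)·(d/g)^2.
Tangency: set MRS = p_g/p_d = 10/5 = 2.
So (d/g)^2 = 4; taking the square root, d/g = 2, i.e. d = 2·g.
Substitute into the budget 10·g + 5·d = 20: 20·g = 20, so g* = 1 and d* = 2·1 = 2.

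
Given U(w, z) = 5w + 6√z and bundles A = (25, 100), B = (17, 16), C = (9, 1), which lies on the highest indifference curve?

Bundle A

Evaluate utility at each bundle:
U(A) = 185.000.
U(B) = 109.000.
U(C) = 51.000.
Highest utility is A, so A ≻ B ≻ C.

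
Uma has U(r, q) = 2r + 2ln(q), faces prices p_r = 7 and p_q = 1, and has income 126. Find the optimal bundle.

r* = 17, q* = 7

MU_r = 2, MU_q = 2/q.
MRS = 2 ÷ (2/q).
Tangency: set MRS = p_r/p_q = 7/1 = 7.
MRS depends only on q: q = 7 ⇒ q* = 7.
From the budget, 7·r = 126 − 1·7 = 119, so r* = 17.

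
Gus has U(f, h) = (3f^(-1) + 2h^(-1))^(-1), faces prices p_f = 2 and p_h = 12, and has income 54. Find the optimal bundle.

f* = 9, h* = 3

For CES with ρ = -1, MRS = (3/2)·(h/f)^2.
Tangency: set MRS = p_f/p_h = 2/12 = 1/6.
So (h/f)^2 = 1/9; taking the square root, h/f = 1/3, i.e. h = (1/3)·f.
Substitute into the budget 2·f + 12·h = 54: 6·f = 54, so f* = 9 and h* = (1/3)·9 = 3.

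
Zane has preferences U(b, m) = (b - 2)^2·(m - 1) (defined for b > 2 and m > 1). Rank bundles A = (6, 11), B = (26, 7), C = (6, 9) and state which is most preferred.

Bundle B

Evaluate utility at each bundle:
U(A) = 160.
U(B) = 3456.
U(C) = 128.
Highest utility is B, so B ≻ A ≻ C.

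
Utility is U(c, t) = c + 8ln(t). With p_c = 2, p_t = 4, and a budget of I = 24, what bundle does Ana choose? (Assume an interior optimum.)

MU_c = 1, MU_t = 8/t.
MRS = 1 ÷ (8/t).
Tangency: set MRS = p_c/p_t = 2/4 = 0.5.
MRS depends only on t: 0.125·t = 0.5 ⇒ t* = 0.5/0.125 = 4.
From the budget, 2·c = 24 − 4·4 = 8, so c* = 4.

c* = 4, t* = 4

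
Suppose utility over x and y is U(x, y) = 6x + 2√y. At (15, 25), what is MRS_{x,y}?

MU_x = 6, MU_y = 2/(2√y).
MRS = 6 ÷ (2/(2√y)).
At (15, 25): MRS = 30.
That is, one extra unit of x is worth 30 units of y at the margin.

MRS = 30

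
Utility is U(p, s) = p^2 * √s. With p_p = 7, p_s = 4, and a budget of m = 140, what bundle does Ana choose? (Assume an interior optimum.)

p* = 16, s* = 7

MU_p = 2·p·√s and MU_s = 0.5·p^2·s^(-0.5).
MRS = MU_p/MU_s = (4)·s/p.
Tangency: set MRS = p_p/p_s = 7/4 = 1.75.
So (4)·s/p = 1.75, i.e. s = (7/16)·p.
Substitute into the budget 7·p + 4·s = 140: 8.75·p = 140, so p* = 16.
Then s* = (7/16)·16 = 7.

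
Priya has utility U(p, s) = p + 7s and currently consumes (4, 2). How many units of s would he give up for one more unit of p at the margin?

MU_p = 1, MU_s = 7, so MRS = 1/7 at every bundle.
At (4, 2): MRS = 1/7.
That is, one extra unit of p is worth 1/7 units of s at the margin.

MRS = 1/7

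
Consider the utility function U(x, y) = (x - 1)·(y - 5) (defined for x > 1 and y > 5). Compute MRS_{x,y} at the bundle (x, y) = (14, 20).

MRS = 15/13

MU_x = (y−5), MU_y = (x−1).
MRS = (y−5)/(x−1).
At (14, 20): MRS = 15/13.
So at (14, 20) the consumer would give up 15/13 units of y for one more unit of x.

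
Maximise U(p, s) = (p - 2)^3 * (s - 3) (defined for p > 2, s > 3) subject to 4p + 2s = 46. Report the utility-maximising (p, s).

MU_p = 3·(p−2)^2·(s−3), MU_s = (p−2)^3.
MRS = (3/1)·(s−3)/(p−2).
Tangency: set MRS = p_p/p_s = 4/2 = 2.
So (3/1)·(s − 3)/(p − 2) = 2, i.e. (s − 3) = (2/3)·(p − 2).
Rewrite the budget in excess-of-subsistence terms: 4·(p − 2) + 2·(s − 3) = 46 − 4·2 − 2·3 = 32.
Substituting, (16/3)·(p − 2) = 32, so p − 2 = 6 and p* = 8.
Then s − 3 = (2/3)·6 = 4, so s* = 7.

p* = 8, s* = 7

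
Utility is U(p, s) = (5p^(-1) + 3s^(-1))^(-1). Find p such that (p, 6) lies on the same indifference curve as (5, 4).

p = 4

U depends on (p, s) only through S = 5p^(-1) + 3s^(-1), so equal utility means equal S. At (5, 4): S = 1.75.
With s = 6: 3·6^(-1) = 0.5, so 5p^(-1) = 1.75 − 0.5 = 1.25, i.e. p^(-1) = 0.25.
Hence p = 1/0.25 = 4.
Check: U(4, 6) = 0.5714.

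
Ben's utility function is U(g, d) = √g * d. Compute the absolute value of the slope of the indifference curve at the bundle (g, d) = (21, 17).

MU_g = 0.5·g^(-0.5)·d and MU_d = √g.
MRS = MU_g/MU_d = (0.5)·d/g.
At (21, 17): MRS = 17/42.
So at (21, 17) the consumer would give up 17/42 units of d for one more unit of g.

MRS = 17/42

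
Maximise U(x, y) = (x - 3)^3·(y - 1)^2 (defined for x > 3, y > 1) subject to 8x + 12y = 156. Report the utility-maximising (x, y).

x* = 12, y* = 5

MU_x = 3·(x−3)^2·(y−1)^2, MU_y = 2·(x−3)^3·(y−1).
MRS = (3/2)·(y−1)/(x−3).
Tangency: set MRS = p_x/p_y = 8/12 = 2/3.
So (3/2)·(y − 1)/(x − 3) = 2/3, i.e. (y − 1) = (4/9)·(x − 3).
Rewrite the budget in excess-of-subsistence terms: 8·(x − 3) + 12·(y − 1) = 156 − 8·3 − 12·1 = 120.
Substituting, (40/3)·(x − 3) = 120, so x − 3 = 9 and x* = 12.
Then y − 1 = (4/9)·9 = 4, so y* = 5.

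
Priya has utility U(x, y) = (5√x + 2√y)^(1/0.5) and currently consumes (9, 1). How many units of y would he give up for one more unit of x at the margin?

For CES with ρ = 0.5, MRS = (5/2)·√(y/x).
At (9, 1): MRS = 5/6.
That is, one extra unit of x is worth 5/6 units of y at the margin.

MRS = 5/6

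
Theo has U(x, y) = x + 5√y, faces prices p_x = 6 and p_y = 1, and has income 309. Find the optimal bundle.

x* = 14, y* = 225

MU_x = 1, MU_y = 5/(2√y).
MRS = 1 ÷ (5/(2√y)).
Tangency: set MRS = p_x/p_y = 6/1 = 6.
MRS depends only on y: 0.4·√y = 6 ⇒ √y = 6/0.4 = 15 ⇒ y* = 225.
From the budget, 6·x = 309 − 1·225 = 84, so x* = 14.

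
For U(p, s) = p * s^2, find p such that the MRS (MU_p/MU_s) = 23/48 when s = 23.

p = 24

MU_p = s^2 and MU_s = 2·p·s.
MRS = MU_p/MU_s = (1/2)·s/p.
Substitute s = 23: MRS = 11.5/p. Setting 11.5/p = 23/48 gives p = 11.5/(23/48) = 24.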